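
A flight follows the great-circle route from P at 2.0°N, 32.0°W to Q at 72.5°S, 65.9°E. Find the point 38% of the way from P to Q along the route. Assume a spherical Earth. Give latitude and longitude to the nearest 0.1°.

≈ 32.0°S, 20.1°W

From cos δ = sin φ₁ sin φ₂ + cos φ₁ cos φ₂ cos Δλ, the central angle is δ ≈ 1.645 rad (94.3°).
Interpolate at f = 0.38 with slerp weights a = sin((1−f)δ)/sin δ ≈ 0.855, b = sin(fδ)/sin δ ≈ 0.587.
p = a·p₁ + b·p₂ ≈ (0.796, -0.291, -0.530); φ = arcsin(p_z) ≈ -32.00°, λ = atan2(p_y, p_x) ≈ -20.10°.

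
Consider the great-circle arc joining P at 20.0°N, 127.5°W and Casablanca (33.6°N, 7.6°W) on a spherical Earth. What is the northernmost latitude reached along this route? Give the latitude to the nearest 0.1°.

≈ 46.2°N

The great circle lies in the plane with unit normal n̂ = (p₁ × p₂)/|p₁ × p₂|.
Here n̂_z ≈ +0.693; the vertex latitude is φ_max = arccos|n̂_z| ≈ 46.2°.
Check via Clairaut: cos φ_max = |cos φ₁| · sin C = cos(20.0°)·sin(47.5°) ≈ 0.693, again giving ≈ 46.2°.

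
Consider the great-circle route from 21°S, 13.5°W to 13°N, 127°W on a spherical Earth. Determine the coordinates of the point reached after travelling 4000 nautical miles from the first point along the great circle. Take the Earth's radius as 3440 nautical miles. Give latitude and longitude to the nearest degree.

Write both endpoints as unit vectors p₁, p₂ with components (cos φ cos λ, cos φ sin λ, sin φ).
The central angle between the endpoints is δ = arccos(p₁·p₂) ≈ 2.030 rad (116.3°). The total great-circle distance is δ·R ≈ 2.030 × 3440 ≈ 6984 nmi, so the target fraction is f = 4000/6984 ≈ 0.573.
Interpolate at f ≈ 0.573 with slerp weights a = sin((1−f)δ)/sin δ ≈ 0.851, b = sin(fδ)/sin δ ≈ 1.024.
p = a·p₁ + b·p₂ ≈ (0.172, -0.982, -0.075); φ = arcsin(p_z) ≈ -4.27°, λ = atan2(p_y, p_x) ≈ -80.08°.

≈ 4°S, 80°W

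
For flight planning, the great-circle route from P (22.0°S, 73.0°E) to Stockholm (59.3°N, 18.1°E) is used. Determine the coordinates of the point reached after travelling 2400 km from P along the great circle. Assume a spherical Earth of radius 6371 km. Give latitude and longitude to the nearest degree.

≈ (2°S, 64°E)

Convert each endpoint to a unit vector on the sphere (x = cos φ cos λ, y = cos φ sin λ, z = sin φ).
The central angle between the endpoints is δ = arccos(p₁·p₂) ≈ 1.621 rad (92.9°). The total great-circle distance is δ·R ≈ 1.621 × 6371 ≈ 10326 km, so the target fraction is f = 2400/10326 ≈ 0.232.
Interpolate at f ≈ 0.232 with slerp weights a = sin((1−f)δ)/sin δ ≈ 0.948, b = sin(fδ)/sin δ ≈ 0.368.
p = a·p₁ + b·p₂ ≈ (0.436, 0.899, -0.039); φ = arcsin(p_z) ≈ -2.21°, λ = atan2(p_y, p_x) ≈ 64.14°.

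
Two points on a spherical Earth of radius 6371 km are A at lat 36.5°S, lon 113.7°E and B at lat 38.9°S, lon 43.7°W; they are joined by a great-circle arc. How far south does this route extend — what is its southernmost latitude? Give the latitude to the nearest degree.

The great circle lies in the plane with unit normal n̂ = (p₁ × p₂)/|p₁ × p₂|.
Here n̂_z ≈ -0.246; the vertex latitude is φ_max = arccos|n̂_z| ≈ 75.8°.

≈ 76°S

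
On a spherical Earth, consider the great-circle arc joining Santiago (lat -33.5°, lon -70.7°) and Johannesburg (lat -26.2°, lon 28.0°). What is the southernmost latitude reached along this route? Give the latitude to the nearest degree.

≈ -42°

The great circle lies in the plane with unit normal n̂ = (p₁ × p₂)/|p₁ × p₂|.
Here n̂_z ≈ +0.746; the vertex latitude is φ_max = arccos|n̂_z| ≈ 41.8°.
Check via Clairaut: cos φ_max = |cos φ₁| · sin C = cos(33.5°)·sin(116.5°) ≈ 0.746, again giving ≈ 41.8°.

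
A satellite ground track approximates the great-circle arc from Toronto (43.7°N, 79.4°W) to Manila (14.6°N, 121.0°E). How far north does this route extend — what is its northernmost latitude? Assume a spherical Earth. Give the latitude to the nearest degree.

The great circle lies in the plane with unit normal n̂ = (p₁ × p₂)/|p₁ × p₂|.
Here n̂_z ≈ -0.278; the vertex latitude is φ_max = arccos|n̂_z| ≈ 73.8°.
Check via Clairaut: cos φ_max = |cos φ₁| · sin C = cos(43.7°)·sin(22.6°) ≈ 0.278, again giving ≈ 73.8°.

≈ 74°N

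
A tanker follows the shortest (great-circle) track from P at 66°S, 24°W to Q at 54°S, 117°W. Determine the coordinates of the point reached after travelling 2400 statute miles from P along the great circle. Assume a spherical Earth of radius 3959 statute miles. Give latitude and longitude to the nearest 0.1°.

≈ 60.6°S, 106.5°W

From cos δ = sin φ₁ sin φ₂ + cos φ₁ cos φ₂ cos Δλ, the central angle is δ ≈ 0.757 rad (43.4°). The total great-circle distance is δ·R ≈ 0.757 × 3959 ≈ 2999 mi, so the target fraction is f = 2400/2999 ≈ 0.800.
Interpolate at f ≈ 0.800 with slerp weights a = sin((1−f)δ)/sin δ ≈ 0.219, b = sin(fδ)/sin δ ≈ 0.829.
p = a·p₁ + b·p₂ ≈ (-0.140, -0.471, -0.871); φ = arcsin(p_z) ≈ -60.60°, λ = atan2(p_y, p_x) ≈ -106.54°.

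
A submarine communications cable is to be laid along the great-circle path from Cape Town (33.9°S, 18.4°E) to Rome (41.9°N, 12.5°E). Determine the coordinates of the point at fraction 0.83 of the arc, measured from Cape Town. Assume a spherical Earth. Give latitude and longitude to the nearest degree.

From cos δ = sin φ₁ sin φ₂ + cos φ₁ cos φ₂ cos Δλ, the central angle is δ ≈ 1.326 rad (76.0°).
Interpolate at f = 0.83 with slerp weights a = sin((1−f)δ)/sin δ ≈ 0.230, b = sin(fδ)/sin δ ≈ 0.919.
p = a·p₁ + b·p₂ ≈ (0.849, 0.208, 0.485); φ = arcsin(p_z) ≈ 29.02°, λ = atan2(p_y, p_x) ≈ 13.79°.

≈ 29°N, 14°E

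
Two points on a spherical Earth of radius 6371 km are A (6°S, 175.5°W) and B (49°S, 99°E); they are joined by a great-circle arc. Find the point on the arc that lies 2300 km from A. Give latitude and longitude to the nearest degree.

Write both endpoints as unit vectors p₁, p₂ with components (cos φ cos λ, cos φ sin λ, sin φ).
The central angle between the endpoints is δ = arccos(p₁·p₂) ≈ 1.440 rad (82.5°). The total great-circle distance is δ·R ≈ 1.440 × 6371 ≈ 9176 km, so the target fraction is f = 2300/9176 ≈ 0.251.
Interpolate at f ≈ 0.251 with slerp weights a = sin((1−f)δ)/sin δ ≈ 0.889, b = sin(fδ)/sin δ ≈ 0.356.
p = a·p₁ + b·p₂ ≈ (-0.918, 0.161, -0.362); φ = arcsin(p_z) ≈ -21.21°, λ = atan2(p_y, p_x) ≈ 170.03°.

≈ (21°S, 170°E)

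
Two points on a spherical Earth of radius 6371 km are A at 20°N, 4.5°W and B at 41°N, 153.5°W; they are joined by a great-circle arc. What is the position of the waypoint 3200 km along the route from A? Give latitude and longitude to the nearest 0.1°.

Write both endpoints as unit vectors p₁, p₂ with components (cos φ cos λ, cos φ sin λ, sin φ).
The central angle between the endpoints is δ = arccos(p₁·p₂) ≈ 1.964 rad (112.6°). The total great-circle distance is δ·R ≈ 1.964 × 6371 ≈ 12515 km, so the target fraction is f = 3200/12515 ≈ 0.256.
Interpolate at f ≈ 0.256 with slerp weights a = sin((1−f)δ)/sin δ ≈ 1.076, b = sin(fδ)/sin δ ≈ 0.521.
p = a·p₁ + b·p₂ ≈ (0.656, -0.255, 0.710); φ = arcsin(p_z) ≈ 45.25°, λ = atan2(p_y, p_x) ≈ -21.23°.

≈ 45.2°N, 21.2°W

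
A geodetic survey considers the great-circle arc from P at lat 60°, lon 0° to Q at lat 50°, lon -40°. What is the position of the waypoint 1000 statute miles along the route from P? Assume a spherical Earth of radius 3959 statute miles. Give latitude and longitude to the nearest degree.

Write both endpoints as unit vectors p₁, p₂ with components (cos φ cos λ, cos φ sin λ, sin φ).
The central angle between the endpoints is δ = arccos(p₁·p₂) ≈ 0.428 rad (24.5°). The total great-circle distance is δ·R ≈ 0.428 × 3959 ≈ 1696 mi, so the target fraction is f = 1000/1696 ≈ 0.590.
Interpolate at f ≈ 0.590 with slerp weights a = sin((1−f)δ)/sin δ ≈ 0.421, b = sin(fδ)/sin δ ≈ 0.602.
p = a·p₁ + b·p₂ ≈ (0.507, -0.249, 0.825); φ = arcsin(p_z) ≈ 55.64°, λ = atan2(p_y, p_x) ≈ -26.13°.

≈ lat 56°, lon -26°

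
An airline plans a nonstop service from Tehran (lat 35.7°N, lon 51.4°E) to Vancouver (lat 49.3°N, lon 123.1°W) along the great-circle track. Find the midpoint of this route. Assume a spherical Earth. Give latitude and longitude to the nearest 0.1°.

Convert each endpoint to a unit vector on the sphere (x = cos φ cos λ, y = cos φ sin λ, z = sin φ).
The central angle between the endpoints is δ = arccos(p₁·p₂) ≈ 1.656 rad (94.9°).
Interpolate at f = 1/2 with slerp weights a = sin((1−f)δ)/sin δ ≈ 0.739, b = sin(fδ)/sin δ ≈ 0.739.
p = a·p₁ + b·p₂ ≈ (0.111, 0.065, 0.992); φ = arcsin(p_z) ≈ 82.59°, λ = atan2(p_y, p_x) ≈ 30.42°.

≈ lat 82.6°N, lon 30.4°E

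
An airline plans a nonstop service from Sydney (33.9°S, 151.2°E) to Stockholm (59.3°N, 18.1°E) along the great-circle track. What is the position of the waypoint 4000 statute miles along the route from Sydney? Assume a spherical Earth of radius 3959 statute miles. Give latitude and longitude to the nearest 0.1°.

≈ 15.9°N, 120.3°E

From cos δ = sin φ₁ sin φ₂ + cos φ₁ cos φ₂ cos Δλ, the central angle is δ ≈ 2.448 rad (140.3°). The total great-circle distance is δ·R ≈ 2.448 × 3959 ≈ 9693 mi, so the target fraction is f = 4000/9693 ≈ 0.413.
Interpolate at f ≈ 0.413 with slerp weights a = sin((1−f)δ)/sin δ ≈ 1.551, b = sin(fδ)/sin δ ≈ 1.325.
p = a·p₁ + b·p₂ ≈ (-0.485, 0.830, 0.275); φ = arcsin(p_z) ≈ 15.94°, λ = atan2(p_y, p_x) ≈ 120.28°.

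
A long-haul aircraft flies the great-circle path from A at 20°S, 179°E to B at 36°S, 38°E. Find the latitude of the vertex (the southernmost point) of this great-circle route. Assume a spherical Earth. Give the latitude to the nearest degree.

The great circle lies in the plane with unit normal n̂ = (p₁ × p₂)/|p₁ × p₂|.
Here n̂_z ≈ -0.520; the vertex latitude is φ_max = arccos|n̂_z| ≈ 58.7°.
Check via Clairaut: cos φ_max = |cos φ₁| · sin C = cos(20.0°)·sin(146.4°) ≈ 0.520, again giving ≈ 58.7°.

≈ 59°S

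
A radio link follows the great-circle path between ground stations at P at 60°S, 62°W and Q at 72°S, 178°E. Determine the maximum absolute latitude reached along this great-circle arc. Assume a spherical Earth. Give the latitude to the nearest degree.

≈ 78°S

The great circle lies in the plane with unit normal n̂ = (p₁ × p₂)/|p₁ × p₂|.
Here n̂_z ≈ -0.201; the vertex latitude is φ_max = arccos|n̂_z| ≈ 78.4°.
Check via Clairaut: cos φ_max = |cos φ₁| · sin C = cos(60.0°)·sin(156.3°) ≈ 0.201, again giving ≈ 78.4°.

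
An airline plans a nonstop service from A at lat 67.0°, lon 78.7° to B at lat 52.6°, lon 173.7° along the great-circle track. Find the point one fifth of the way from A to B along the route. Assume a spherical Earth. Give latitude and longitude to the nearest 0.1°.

Convert each endpoint to a unit vector on the sphere (x = cos φ cos λ, y = cos φ sin λ, z = sin φ).
The central angle between the endpoints is δ = arccos(p₁·p₂) ≈ 0.780 rad (44.7°).
Interpolate at f = 1/5 with slerp weights a = sin((1−f)δ)/sin δ ≈ 0.831, b = sin(fδ)/sin δ ≈ 0.221.
p = a·p₁ + b·p₂ ≈ (-0.070, 0.333, 0.940); φ = arcsin(p_z) ≈ 70.10°, λ = atan2(p_y, p_x) ≈ 101.83°.

≈ lat 70.1°, lon 101.8°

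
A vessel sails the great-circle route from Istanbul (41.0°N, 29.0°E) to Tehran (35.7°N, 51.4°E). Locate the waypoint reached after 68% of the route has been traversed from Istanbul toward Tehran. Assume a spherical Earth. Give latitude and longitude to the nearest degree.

From cos δ = sin φ₁ sin φ₂ + cos φ₁ cos φ₂ cos Δλ, the central angle is δ ≈ 0.319 rad (18.3°).
Interpolate at f = 0.68 with slerp weights a = sin((1−f)δ)/sin δ ≈ 0.325, b = sin(fδ)/sin δ ≈ 0.686.
p = a·p₁ + b·p₂ ≈ (0.562, 0.554, 0.614); φ = arcsin(p_z) ≈ 37.85°, λ = atan2(p_y, p_x) ≈ 44.60°.

≈ 38°N, 45°E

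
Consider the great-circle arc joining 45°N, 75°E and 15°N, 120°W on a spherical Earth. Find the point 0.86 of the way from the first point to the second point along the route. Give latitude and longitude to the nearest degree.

From cos δ = sin φ₁ sin φ₂ + cos φ₁ cos φ₂ cos Δλ, the central angle is δ ≈ 2.068 rad (118.5°).
Interpolate at f = 0.86 with slerp weights a = sin((1−f)δ)/sin δ ≈ 0.325, b = sin(fδ)/sin δ ≈ 1.113.
p = a·p₁ + b·p₂ ≈ (-0.478, -0.709, 0.518); φ = arcsin(p_z) ≈ 31.18°, λ = atan2(p_y, p_x) ≈ -123.98°.

≈ 31°N, 124°W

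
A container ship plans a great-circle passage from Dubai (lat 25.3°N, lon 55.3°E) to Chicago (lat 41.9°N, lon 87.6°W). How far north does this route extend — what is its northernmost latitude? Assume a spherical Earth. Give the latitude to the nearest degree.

≈ 65°N

The great circle lies in the plane with unit normal n̂ = (p₁ × p₂)/|p₁ × p₂|.
Here n̂_z ≈ -0.419; the vertex latitude is φ_max = arccos|n̂_z| ≈ 65.2°.
Check via Clairaut: cos φ_max = |cos φ₁| · sin C = cos(25.3°)·sin(27.6°) ≈ 0.419, again giving ≈ 65.2°.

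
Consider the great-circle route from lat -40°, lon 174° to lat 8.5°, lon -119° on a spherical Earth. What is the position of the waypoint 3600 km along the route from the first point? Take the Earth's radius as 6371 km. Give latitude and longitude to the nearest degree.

≈ lat -23°, lon -153°

From cos δ = sin φ₁ sin φ₂ + cos φ₁ cos φ₂ cos Δλ, the central angle is δ ≈ 1.368 rad (78.4°). The total great-circle distance is δ·R ≈ 1.368 × 6371 ≈ 8718 km, so the target fraction is f = 3600/8718 ≈ 0.413.
Interpolate at f ≈ 0.413 with slerp weights a = sin((1−f)δ)/sin δ ≈ 0.735, b = sin(fδ)/sin δ ≈ 0.547.
p = a·p₁ + b·p₂ ≈ (-0.822, -0.414, -0.391); φ = arcsin(p_z) ≈ -23.04°, λ = atan2(p_y, p_x) ≈ -153.26°.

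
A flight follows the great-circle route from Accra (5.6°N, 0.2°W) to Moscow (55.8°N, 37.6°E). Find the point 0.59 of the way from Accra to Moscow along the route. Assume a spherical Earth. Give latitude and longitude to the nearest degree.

Write both endpoints as unit vectors p₁, p₂ with components (cos φ cos λ, cos φ sin λ, sin φ).
The central angle between the endpoints is δ = arccos(p₁·p₂) ≈ 1.021 rad (58.5°).
Interpolate at f = 0.59 with slerp weights a = sin((1−f)δ)/sin δ ≈ 0.477, b = sin(fδ)/sin δ ≈ 0.665.
p = a·p₁ + b·p₂ ≈ (0.770, 0.226, 0.596); φ = arcsin(p_z) ≈ 36.59°, λ = atan2(p_y, p_x) ≈ 16.37°.

≈ (37°N, 16°E)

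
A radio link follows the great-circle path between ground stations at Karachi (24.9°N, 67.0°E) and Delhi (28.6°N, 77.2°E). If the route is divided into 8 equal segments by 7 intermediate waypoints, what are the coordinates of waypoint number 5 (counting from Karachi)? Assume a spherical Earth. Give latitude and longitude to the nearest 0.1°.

Convert each endpoint to a unit vector on the sphere (x = cos φ cos λ, y = cos φ sin λ, z = sin φ).
The central angle between the endpoints is δ = arccos(p₁·p₂) ≈ 0.172 rad (9.8°).
Interpolate at f = 5/8 with slerp weights a = sin((1−f)δ)/sin δ ≈ 0.377, b = sin(fδ)/sin δ ≈ 0.627.
p = a·p₁ + b·p₂ ≈ (0.255, 0.851, 0.459); φ = arcsin(p_z) ≈ 27.30°, λ = atan2(p_y, p_x) ≈ 73.30°.

≈ (27.3°N, 73.3°E)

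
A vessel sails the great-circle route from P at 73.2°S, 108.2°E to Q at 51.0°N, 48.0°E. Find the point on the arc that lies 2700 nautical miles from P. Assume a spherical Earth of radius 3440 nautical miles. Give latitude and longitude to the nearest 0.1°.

Convert each endpoint to a unit vector on the sphere (x = cos φ cos λ, y = cos φ sin λ, z = sin φ).
The central angle between the endpoints is δ = arccos(p₁·p₂) ≈ 2.283 rad (130.8°). The total great-circle distance is δ·R ≈ 2.283 × 3440 ≈ 7854 nmi, so the target fraction is f = 2700/7854 ≈ 0.344.
Interpolate at f ≈ 0.344 with slerp weights a = sin((1−f)δ)/sin δ ≈ 1.318, b = sin(fδ)/sin δ ≈ 0.934.
p = a·p₁ + b·p₂ ≈ (0.274, 0.799, -0.536); φ = arcsin(p_z) ≈ -32.40°, λ = atan2(p_y, p_x) ≈ 71.05°.

≈ 32.4°S, 71.0°E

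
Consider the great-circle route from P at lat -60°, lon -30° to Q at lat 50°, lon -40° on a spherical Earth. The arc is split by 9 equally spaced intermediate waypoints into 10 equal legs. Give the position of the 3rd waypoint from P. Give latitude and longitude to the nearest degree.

≈ lat -27°, lon -34°

Convert each endpoint to a unit vector on the sphere (x = cos φ cos λ, y = cos φ sin λ, z = sin φ).
The central angle between the endpoints is δ = arccos(p₁·p₂) ≈ 1.925 rad (110.3°).
Interpolate at f = 3/10 with slerp weights a = sin((1−f)δ)/sin δ ≈ 1.040, b = sin(fδ)/sin δ ≈ 0.582.
p = a·p₁ + b·p₂ ≈ (0.737, -0.500, -0.455); φ = arcsin(p_z) ≈ -27.04°, λ = atan2(p_y, p_x) ≈ -34.18°.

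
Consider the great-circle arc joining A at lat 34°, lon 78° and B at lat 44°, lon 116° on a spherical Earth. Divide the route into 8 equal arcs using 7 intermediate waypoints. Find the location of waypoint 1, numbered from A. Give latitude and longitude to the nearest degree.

Convert each endpoint to a unit vector on the sphere (x = cos φ cos λ, y = cos φ sin λ, z = sin φ).
The central angle between the endpoints is δ = arccos(p₁·p₂) ≈ 0.539 rad (30.9°).
Interpolate at f = 1/8 with slerp weights a = sin((1−f)δ)/sin δ ≈ 0.885, b = sin(fδ)/sin δ ≈ 0.131.
p = a·p₁ + b·p₂ ≈ (0.111, 0.803, 0.586); φ = arcsin(p_z) ≈ 35.88°, λ = atan2(p_y, p_x) ≈ 82.11°.

≈ lat 36°, lon 82°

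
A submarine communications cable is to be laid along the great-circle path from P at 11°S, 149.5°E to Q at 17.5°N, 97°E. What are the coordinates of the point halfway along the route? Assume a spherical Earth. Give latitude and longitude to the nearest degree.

From cos δ = sin φ₁ sin φ₂ + cos φ₁ cos φ₂ cos Δλ, the central angle is δ ≈ 1.033 rad (59.2°).
Interpolate at f = 1/2 with slerp weights a = sin((1−f)δ)/sin δ ≈ 0.575, b = sin(fδ)/sin δ ≈ 0.575.
p = a·p₁ + b·p₂ ≈ (-0.553, 0.831, 0.063); φ = arcsin(p_z) ≈ 3.62°, λ = atan2(p_y, p_x) ≈ 123.66°.

≈ 4°N, 124°E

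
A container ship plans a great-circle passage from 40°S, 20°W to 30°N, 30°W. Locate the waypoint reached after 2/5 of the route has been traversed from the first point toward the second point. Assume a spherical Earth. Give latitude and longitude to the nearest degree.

Convert each endpoint to a unit vector on the sphere (x = cos φ cos λ, y = cos φ sin λ, z = sin φ).
The central angle between the endpoints is δ = arccos(p₁·p₂) ≈ 1.232 rad (70.6°).
Interpolate at f = 2/5 with slerp weights a = sin((1−f)δ)/sin δ ≈ 0.714, b = sin(fδ)/sin δ ≈ 0.502.
p = a·p₁ + b·p₂ ≈ (0.891, -0.404, -0.208); φ = arcsin(p_z) ≈ -12.03°, λ = atan2(p_y, p_x) ≈ -24.42°.

≈ 12°S, 24°W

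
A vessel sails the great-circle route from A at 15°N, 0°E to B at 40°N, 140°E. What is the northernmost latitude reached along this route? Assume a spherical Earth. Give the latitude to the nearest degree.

The great circle lies in the plane with unit normal n̂ = (p₁ × p₂)/|p₁ × p₂|.
Here n̂_z ≈ +0.519; the vertex latitude is φ_max = arccos|n̂_z| ≈ 58.7°.

≈ 59°N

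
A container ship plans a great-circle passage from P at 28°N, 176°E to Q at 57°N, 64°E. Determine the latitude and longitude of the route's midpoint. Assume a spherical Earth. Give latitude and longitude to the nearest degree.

Write both endpoints as unit vectors p₁, p₂ with components (cos φ cos λ, cos φ sin λ, sin φ).
The central angle between the endpoints is δ = arccos(p₁·p₂) ≈ 1.356 rad (77.7°).
Interpolate at f = 1/2 with slerp weights a = sin((1−f)δ)/sin δ ≈ 0.642, b = sin(fδ)/sin δ ≈ 0.642.
p = a·p₁ + b·p₂ ≈ (-0.412, 0.354, 0.840); φ = arcsin(p_z) ≈ 57.10°, λ = atan2(p_y, p_x) ≈ 139.36°.

≈ 57°N, 139°E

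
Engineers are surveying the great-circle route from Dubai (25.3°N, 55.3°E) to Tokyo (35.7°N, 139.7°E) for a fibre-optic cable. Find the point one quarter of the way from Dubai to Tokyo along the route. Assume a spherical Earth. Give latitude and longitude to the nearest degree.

Write both endpoints as unit vectors p₁, p₂ with components (cos φ cos λ, cos φ sin λ, sin φ).
The central angle between the endpoints is δ = arccos(p₁·p₂) ≈ 1.244 rad (71.3°).
Interpolate at f = 1/4 with slerp weights a = sin((1−f)δ)/sin δ ≈ 0.848, b = sin(fδ)/sin δ ≈ 0.323.
p = a·p₁ + b·p₂ ≈ (0.236, 0.800, 0.551); φ = arcsin(p_z) ≈ 33.44°, λ = atan2(p_y, p_x) ≈ 73.54°.

≈ 33°N, 74°E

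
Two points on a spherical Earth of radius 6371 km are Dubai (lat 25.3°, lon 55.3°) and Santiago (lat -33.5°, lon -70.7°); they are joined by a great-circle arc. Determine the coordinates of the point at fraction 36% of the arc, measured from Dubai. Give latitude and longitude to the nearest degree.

Convert each endpoint to a unit vector on the sphere (x = cos φ cos λ, y = cos φ sin λ, z = sin φ).
The central angle between the endpoints is δ = arccos(p₁·p₂) ≈ 2.317 rad (132.8°).
Interpolate at f = 0.36 with slerp weights a = sin((1−f)δ)/sin δ ≈ 1.357, b = sin(fδ)/sin δ ≈ 1.009.
p = a·p₁ + b·p₂ ≈ (0.976, 0.214, 0.023); φ = arcsin(p_z) ≈ 1.32°, λ = atan2(p_y, p_x) ≈ 12.39°.

≈ lat 1°, lon 12°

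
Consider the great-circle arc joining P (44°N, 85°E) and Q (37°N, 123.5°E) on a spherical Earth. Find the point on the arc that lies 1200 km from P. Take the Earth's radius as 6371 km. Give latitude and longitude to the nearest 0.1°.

≈ (43.0°N, 99.8°E)

Write both endpoints as unit vectors p₁, p₂ with components (cos φ cos λ, cos φ sin λ, sin φ).
The central angle between the endpoints is δ = arccos(p₁·p₂) ≈ 0.520 rad (29.8°). The total great-circle distance is δ·R ≈ 0.520 × 6371 ≈ 3315 km, so the target fraction is f = 1200/3315 ≈ 0.362.
Interpolate at f ≈ 0.362 with slerp weights a = sin((1−f)δ)/sin δ ≈ 0.656, b = sin(fδ)/sin δ ≈ 0.377.
p = a·p₁ + b·p₂ ≈ (-0.125, 0.721, 0.682); φ = arcsin(p_z) ≈ 43.00°, λ = atan2(p_y, p_x) ≈ 99.83°.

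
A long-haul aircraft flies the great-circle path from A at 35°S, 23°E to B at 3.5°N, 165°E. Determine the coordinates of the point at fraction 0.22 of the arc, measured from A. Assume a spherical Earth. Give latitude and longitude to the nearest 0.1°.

≈ 46.0°S, 59.0°E

Write both endpoints as unit vectors p₁, p₂ with components (cos φ cos λ, cos φ sin λ, sin φ).
The central angle between the endpoints is δ = arccos(p₁·p₂) ≈ 2.318 rad (132.8°).
Interpolate at f = 0.22 with slerp weights a = sin((1−f)δ)/sin δ ≈ 1.325, b = sin(fδ)/sin δ ≈ 0.665.
p = a·p₁ + b·p₂ ≈ (0.358, 0.596, -0.719); φ = arcsin(p_z) ≈ -45.99°, λ = atan2(p_y, p_x) ≈ 59.03°.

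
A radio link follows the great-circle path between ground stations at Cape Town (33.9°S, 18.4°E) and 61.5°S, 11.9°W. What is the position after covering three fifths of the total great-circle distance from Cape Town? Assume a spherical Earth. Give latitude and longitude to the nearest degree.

≈ 51°S, 4°E

Write both endpoints as unit vectors p₁, p₂ with components (cos φ cos λ, cos φ sin λ, sin φ).
The central angle between the endpoints is δ = arccos(p₁·p₂) ≈ 0.588 rad (33.7°).
Interpolate at f = 3/5 with slerp weights a = sin((1−f)δ)/sin δ ≈ 0.420, b = sin(fδ)/sin δ ≈ 0.623.
p = a·p₁ + b·p₂ ≈ (0.622, 0.049, -0.782); φ = arcsin(p_z) ≈ -51.42°, λ = atan2(p_y, p_x) ≈ 4.49°.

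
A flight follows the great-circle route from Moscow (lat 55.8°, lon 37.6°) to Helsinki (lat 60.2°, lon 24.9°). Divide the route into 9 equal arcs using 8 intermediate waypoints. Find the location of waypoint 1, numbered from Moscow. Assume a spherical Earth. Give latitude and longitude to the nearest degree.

≈ lat 56°, lon 36°

Write both endpoints as unit vectors p₁, p₂ with components (cos φ cos λ, cos φ sin λ, sin φ).
The central angle between the endpoints is δ = arccos(p₁·p₂) ≈ 0.140 rad (8.0°).
Interpolate at f = 1/9 with slerp weights a = sin((1−f)δ)/sin δ ≈ 0.889, b = sin(fδ)/sin δ ≈ 0.111.
p = a·p₁ + b·p₂ ≈ (0.446, 0.328, 0.832); φ = arcsin(p_z) ≈ 56.35°, λ = atan2(p_y, p_x) ≈ 36.34°.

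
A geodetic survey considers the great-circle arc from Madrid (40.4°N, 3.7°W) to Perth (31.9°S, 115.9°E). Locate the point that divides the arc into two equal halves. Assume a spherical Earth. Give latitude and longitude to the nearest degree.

Write both endpoints as unit vectors p₁, p₂ with components (cos φ cos λ, cos φ sin λ, sin φ).
The central angle between the endpoints is δ = arccos(p₁·p₂) ≈ 2.294 rad (131.4°).
Interpolate at f = 1/2 with slerp weights a = sin((1−f)δ)/sin δ ≈ 1.216, b = sin(fδ)/sin δ ≈ 1.216.
p = a·p₁ + b·p₂ ≈ (0.473, 0.869, 0.146); φ = arcsin(p_z) ≈ 8.37°, λ = atan2(p_y, p_x) ≈ 61.43°.

≈ (8°N, 61°E)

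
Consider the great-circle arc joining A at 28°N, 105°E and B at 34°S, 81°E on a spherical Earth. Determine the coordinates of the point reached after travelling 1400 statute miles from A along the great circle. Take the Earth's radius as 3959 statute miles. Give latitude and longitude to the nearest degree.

≈ 9°N, 98°E

The haversine formula gives a central angle δ ≈ 1.153 rad (66.0°) between the endpoints. The total great-circle distance is δ·R ≈ 1.153 × 3959 ≈ 4563 mi, so the target fraction is f = 1400/4563 ≈ 0.307.
Interpolate at f ≈ 0.307 with slerp weights a = sin((1−f)δ)/sin δ ≈ 0.784, b = sin(fδ)/sin δ ≈ 0.379.
p = a·p₁ + b·p₂ ≈ (-0.130, 0.979, 0.156); φ = arcsin(p_z) ≈ 8.99°, λ = atan2(p_y, p_x) ≈ 97.57°.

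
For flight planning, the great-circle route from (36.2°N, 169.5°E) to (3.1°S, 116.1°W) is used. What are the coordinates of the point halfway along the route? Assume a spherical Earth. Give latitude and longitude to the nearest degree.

Convert each endpoint to a unit vector on the sphere (x = cos φ cos λ, y = cos φ sin λ, z = sin φ).
The central angle between the endpoints is δ = arccos(p₁·p₂) ≈ 1.385 rad (79.4°).
Interpolate at f = 1/2 with slerp weights a = sin((1−f)δ)/sin δ ≈ 0.650, b = sin(fδ)/sin δ ≈ 0.650.
p = a·p₁ + b·p₂ ≈ (-0.801, -0.487, 0.349); φ = arcsin(p_z) ≈ 20.40°, λ = atan2(p_y, p_x) ≈ -148.70°.

≈ (20°N, 149°W)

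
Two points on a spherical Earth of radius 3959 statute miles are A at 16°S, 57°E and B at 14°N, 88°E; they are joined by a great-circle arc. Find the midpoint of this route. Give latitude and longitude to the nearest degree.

≈ 1°S, 73°E

The haversine formula gives a central angle δ ≈ 0.748 rad (42.9°) between the endpoints.
Interpolate at f = 1/2 with slerp weights a = sin((1−f)δ)/sin δ ≈ 0.537, b = sin(fδ)/sin δ ≈ 0.537.
p = a·p₁ + b·p₂ ≈ (0.299, 0.954, -0.018); φ = arcsin(p_z) ≈ -1.04°, λ = atan2(p_y, p_x) ≈ 72.57°.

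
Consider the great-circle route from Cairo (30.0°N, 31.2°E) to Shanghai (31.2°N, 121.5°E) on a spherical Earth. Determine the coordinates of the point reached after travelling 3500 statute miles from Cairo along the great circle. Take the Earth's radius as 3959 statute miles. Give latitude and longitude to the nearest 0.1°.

≈ 39.0°N, 92.9°E

Convert each endpoint to a unit vector on the sphere (x = cos φ cos λ, y = cos φ sin λ, z = sin φ).
The central angle between the endpoints is δ = arccos(p₁·p₂) ≈ 1.313 rad (75.2°). The total great-circle distance is δ·R ≈ 1.313 × 3959 ≈ 5197 mi, so the target fraction is f = 3500/5197 ≈ 0.673.
Interpolate at f ≈ 0.673 with slerp weights a = sin((1−f)δ)/sin δ ≈ 0.430, b = sin(fδ)/sin δ ≈ 0.800.
p = a·p₁ + b·p₂ ≈ (-0.039, 0.776, 0.629); φ = arcsin(p_z) ≈ 39.00°, λ = atan2(p_y, p_x) ≈ 92.87°.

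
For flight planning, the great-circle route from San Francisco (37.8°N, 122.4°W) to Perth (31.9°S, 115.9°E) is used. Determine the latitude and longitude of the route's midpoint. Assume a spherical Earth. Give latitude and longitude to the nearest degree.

≈ 6°N, 173°E

Convert each endpoint to a unit vector on the sphere (x = cos φ cos λ, y = cos φ sin λ, z = sin φ).
The central angle between the endpoints is δ = arccos(p₁·p₂) ≈ 2.314 rad (132.6°).
Interpolate at f = 1/2 with slerp weights a = sin((1−f)δ)/sin δ ≈ 1.243, b = sin(fδ)/sin δ ≈ 1.243.
p = a·p₁ + b·p₂ ≈ (-0.987, 0.120, 0.105); φ = arcsin(p_z) ≈ 6.03°, λ = atan2(p_y, p_x) ≈ 173.07°.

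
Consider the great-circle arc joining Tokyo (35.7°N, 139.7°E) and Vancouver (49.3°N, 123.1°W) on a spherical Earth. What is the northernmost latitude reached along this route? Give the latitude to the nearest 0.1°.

The great circle lies in the plane with unit normal n̂ = (p₁ × p₂)/|p₁ × p₂|.
Here n̂_z ≈ +0.567; the vertex latitude is φ_max = arccos|n̂_z| ≈ 55.5°.
Check via Clairaut: cos φ_max = |cos φ₁| · sin C = cos(35.7°)·sin(44.3°) ≈ 0.567, again giving ≈ 55.5°.

≈ 55.5°N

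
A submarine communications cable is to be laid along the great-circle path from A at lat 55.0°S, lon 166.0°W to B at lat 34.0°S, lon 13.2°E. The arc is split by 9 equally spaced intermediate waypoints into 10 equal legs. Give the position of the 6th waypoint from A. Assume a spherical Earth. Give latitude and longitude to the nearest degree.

Convert each endpoint to a unit vector on the sphere (x = cos φ cos λ, y = cos φ sin λ, z = sin φ).
The central angle between the endpoints is δ = arccos(p₁·p₂) ≈ 1.588 rad (91.0°).
Interpolate at f = 6/10 with slerp weights a = sin((1−f)δ)/sin δ ≈ 0.593, b = sin(fδ)/sin δ ≈ 0.815.
p = a·p₁ + b·p₂ ≈ (0.328, 0.072, -0.942); φ = arcsin(p_z) ≈ -70.40°, λ = atan2(p_y, p_x) ≈ 12.39°.

≈ lat 70°S, lon 12°E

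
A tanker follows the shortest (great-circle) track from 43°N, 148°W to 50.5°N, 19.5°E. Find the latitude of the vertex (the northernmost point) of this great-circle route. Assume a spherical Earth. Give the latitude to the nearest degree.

≈ 84°N

The great circle lies in the plane with unit normal n̂ = (p₁ × p₂)/|p₁ × p₂|.
Here n̂_z ≈ +0.101; the vertex latitude is φ_max = arccos|n̂_z| ≈ 84.2°.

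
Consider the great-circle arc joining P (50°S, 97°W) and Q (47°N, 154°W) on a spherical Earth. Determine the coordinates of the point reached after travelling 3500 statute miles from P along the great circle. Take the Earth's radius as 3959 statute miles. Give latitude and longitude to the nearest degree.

From cos δ = sin φ₁ sin φ₂ + cos φ₁ cos φ₂ cos Δλ, the central angle is δ ≈ 1.898 rad (108.8°). The total great-circle distance is δ·R ≈ 1.898 × 3959 ≈ 7515 mi, so the target fraction is f = 3500/7515 ≈ 0.466.
Interpolate at f ≈ 0.466 with slerp weights a = sin((1−f)δ)/sin δ ≈ 0.897, b = sin(fδ)/sin δ ≈ 0.817.
p = a·p₁ + b·p₂ ≈ (-0.571, -0.816, -0.090); φ = arcsin(p_z) ≈ -5.14°, λ = atan2(p_y, p_x) ≈ -124.97°.

≈ (5°S, 125°W)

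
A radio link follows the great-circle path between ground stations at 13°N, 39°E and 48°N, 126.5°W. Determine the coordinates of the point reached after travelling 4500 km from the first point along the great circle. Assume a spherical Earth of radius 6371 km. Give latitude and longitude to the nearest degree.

≈ 52°N, 27°E

Convert each endpoint to a unit vector on the sphere (x = cos φ cos λ, y = cos φ sin λ, z = sin φ).
The central angle between the endpoints is δ = arccos(p₁·p₂) ≈ 2.053 rad (117.6°). The total great-circle distance is δ·R ≈ 2.053 × 6371 ≈ 13082 km, so the target fraction is f = 4500/13082 ≈ 0.344.
Interpolate at f ≈ 0.344 with slerp weights a = sin((1−f)δ)/sin δ ≈ 1.101, b = sin(fδ)/sin δ ≈ 0.733.
p = a·p₁ + b·p₂ ≈ (0.542, 0.281, 0.792); φ = arcsin(p_z) ≈ 52.38°, λ = atan2(p_y, p_x) ≈ 27.40°.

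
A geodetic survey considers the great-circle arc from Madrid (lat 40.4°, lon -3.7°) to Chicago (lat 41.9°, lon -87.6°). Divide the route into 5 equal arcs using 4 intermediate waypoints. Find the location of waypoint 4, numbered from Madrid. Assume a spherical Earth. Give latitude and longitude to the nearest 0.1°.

≈ lat 46.9°, lon -72.1°

The haversine formula gives a central angle δ ≈ 1.055 rad (60.5°) between the endpoints.
Interpolate at f = 4/5 with slerp weights a = sin((1−f)δ)/sin δ ≈ 0.241, b = sin(fδ)/sin δ ≈ 0.859.
p = a·p₁ + b·p₂ ≈ (0.210, -0.651, 0.730); φ = arcsin(p_z) ≈ 46.87°, λ = atan2(p_y, p_x) ≈ -72.13°.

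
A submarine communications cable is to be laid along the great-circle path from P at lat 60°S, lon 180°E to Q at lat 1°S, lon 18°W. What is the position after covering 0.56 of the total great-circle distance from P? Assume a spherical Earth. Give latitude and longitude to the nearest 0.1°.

≈ lat 51.5°S, lon 30.7°W

Convert each endpoint to a unit vector on the sphere (x = cos φ cos λ, y = cos φ sin λ, z = sin φ).
The central angle between the endpoints is δ = arccos(p₁·p₂) ≈ 2.049 rad (117.4°).
Interpolate at f = 0.56 with slerp weights a = sin((1−f)δ)/sin δ ≈ 0.884, b = sin(fδ)/sin δ ≈ 1.027.
p = a·p₁ + b·p₂ ≈ (0.535, -0.317, -0.783); φ = arcsin(p_z) ≈ -51.54°, λ = atan2(p_y, p_x) ≈ -30.68°.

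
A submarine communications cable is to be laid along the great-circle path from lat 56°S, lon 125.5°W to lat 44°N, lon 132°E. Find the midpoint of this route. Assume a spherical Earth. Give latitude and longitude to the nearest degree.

≈ lat 9°S, lon 174°E

Write both endpoints as unit vectors p₁, p₂ with components (cos φ cos λ, cos φ sin λ, sin φ).
The central angle between the endpoints is δ = arccos(p₁·p₂) ≈ 2.296 rad (131.5°).
Interpolate at f = 1/2 with slerp weights a = sin((1−f)δ)/sin δ ≈ 1.218, b = sin(fδ)/sin δ ≈ 1.218.
p = a·p₁ + b·p₂ ≈ (-0.982, 0.097, -0.164); φ = arcsin(p_z) ≈ -9.42°, λ = atan2(p_y, p_x) ≈ 174.38°.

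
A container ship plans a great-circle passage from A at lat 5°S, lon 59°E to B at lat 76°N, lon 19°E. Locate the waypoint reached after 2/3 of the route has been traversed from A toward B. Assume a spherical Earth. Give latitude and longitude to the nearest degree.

≈ lat 50°N, lon 47°E

Write both endpoints as unit vectors p₁, p₂ with components (cos φ cos λ, cos φ sin λ, sin φ).
The central angle between the endpoints is δ = arccos(p₁·p₂) ≈ 1.471 rad (84.3°).
Interpolate at f = 2/3 with slerp weights a = sin((1−f)δ)/sin δ ≈ 0.473, b = sin(fδ)/sin δ ≈ 0.835.
p = a·p₁ + b·p₂ ≈ (0.434, 0.470, 0.769); φ = arcsin(p_z) ≈ 50.25°, λ = atan2(p_y, p_x) ≈ 47.28°.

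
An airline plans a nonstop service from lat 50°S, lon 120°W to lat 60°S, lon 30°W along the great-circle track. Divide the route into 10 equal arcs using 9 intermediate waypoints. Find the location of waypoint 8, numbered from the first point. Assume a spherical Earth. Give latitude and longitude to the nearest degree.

≈ lat 64°S, lon 49°W

Write both endpoints as unit vectors p₁, p₂ with components (cos φ cos λ, cos φ sin λ, sin φ).
The central angle between the endpoints is δ = arccos(p₁·p₂) ≈ 0.845 rad (48.4°).
Interpolate at f = 8/10 with slerp weights a = sin((1−f)δ)/sin δ ≈ 0.225, b = sin(fδ)/sin δ ≈ 0.837.
p = a·p₁ + b·p₂ ≈ (0.290, -0.334, -0.897); φ = arcsin(p_z) ≈ -63.73°, λ = atan2(p_y, p_x) ≈ -49.07°.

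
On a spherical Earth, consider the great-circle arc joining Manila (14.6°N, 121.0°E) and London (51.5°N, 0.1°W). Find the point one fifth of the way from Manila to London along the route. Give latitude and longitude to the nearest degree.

Write both endpoints as unit vectors p₁, p₂ with components (cos φ cos λ, cos φ sin λ, sin φ).
The central angle between the endpoints is δ = arccos(p₁·p₂) ≈ 1.685 rad (96.5°).
Interpolate at f = 1/5 with slerp weights a = sin((1−f)δ)/sin δ ≈ 0.982, b = sin(fδ)/sin δ ≈ 0.333.
p = a·p₁ + b·p₂ ≈ (-0.282, 0.814, 0.508); φ = arcsin(p_z) ≈ 30.52°, λ = atan2(p_y, p_x) ≈ 109.12°.

≈ 31°N, 109°E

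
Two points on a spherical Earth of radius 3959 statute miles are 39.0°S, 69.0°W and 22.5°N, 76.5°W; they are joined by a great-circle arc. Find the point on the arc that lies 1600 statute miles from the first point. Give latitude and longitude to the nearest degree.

≈ 16°S, 72°W

From cos δ = sin φ₁ sin φ₂ + cos φ₁ cos φ₂ cos Δλ, the central angle is δ ≈ 1.080 rad (61.9°). The total great-circle distance is δ·R ≈ 1.080 × 3959 ≈ 4277 mi, so the target fraction is f = 1600/4277 ≈ 0.374.
Interpolate at f ≈ 0.374 with slerp weights a = sin((1−f)δ)/sin δ ≈ 0.709, b = sin(fδ)/sin δ ≈ 0.446.
p = a·p₁ + b·p₂ ≈ (0.294, -0.915, -0.276); φ = arcsin(p_z) ≈ -16.02°, λ = atan2(p_y, p_x) ≈ -72.21°.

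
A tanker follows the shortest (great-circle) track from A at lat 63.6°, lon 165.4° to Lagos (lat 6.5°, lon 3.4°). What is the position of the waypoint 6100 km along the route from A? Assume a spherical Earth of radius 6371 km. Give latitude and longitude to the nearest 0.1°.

≈ lat 59.3°, lon 16.6°

From cos δ = sin φ₁ sin φ₂ + cos φ₁ cos φ₂ cos Δλ, the central angle is δ ≈ 1.895 rad (108.6°). The total great-circle distance is δ·R ≈ 1.895 × 6371 ≈ 12074 km, so the target fraction is f = 6100/12074 ≈ 0.505.
Interpolate at f ≈ 0.505 with slerp weights a = sin((1−f)δ)/sin δ ≈ 0.851, b = sin(fδ)/sin δ ≈ 0.863.
p = a·p₁ + b·p₂ ≈ (0.490, 0.146, 0.860); φ = arcsin(p_z) ≈ 59.27°, λ = atan2(p_y, p_x) ≈ 16.62°.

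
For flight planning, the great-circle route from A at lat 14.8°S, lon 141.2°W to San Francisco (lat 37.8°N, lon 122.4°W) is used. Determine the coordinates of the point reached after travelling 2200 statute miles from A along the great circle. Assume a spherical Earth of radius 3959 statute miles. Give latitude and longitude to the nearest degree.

Convert each endpoint to a unit vector on the sphere (x = cos φ cos λ, y = cos φ sin λ, z = sin φ).
The central angle between the endpoints is δ = arccos(p₁·p₂) ≈ 0.968 rad (55.5°). The total great-circle distance is δ·R ≈ 0.968 × 3959 ≈ 3834 mi, so the target fraction is f = 2200/3834 ≈ 0.574.
Interpolate at f ≈ 0.574 with slerp weights a = sin((1−f)δ)/sin δ ≈ 0.487, b = sin(fδ)/sin δ ≈ 0.640.
p = a·p₁ + b·p₂ ≈ (-0.638, -0.722, 0.268); φ = arcsin(p_z) ≈ 15.55°, λ = atan2(p_y, p_x) ≈ -131.46°.

≈ lat 16°N, lon 131°W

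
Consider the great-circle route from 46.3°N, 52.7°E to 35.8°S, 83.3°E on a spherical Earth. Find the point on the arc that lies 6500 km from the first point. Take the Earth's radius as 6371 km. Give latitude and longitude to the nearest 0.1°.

Write both endpoints as unit vectors p₁, p₂ with components (cos φ cos λ, cos φ sin λ, sin φ).
The central angle between the endpoints is δ = arccos(p₁·p₂) ≈ 1.511 rad (86.6°). The total great-circle distance is δ·R ≈ 1.511 × 6371 ≈ 9629 km, so the target fraction is f = 6500/9629 ≈ 0.675.
Interpolate at f ≈ 0.675 with slerp weights a = sin((1−f)δ)/sin δ ≈ 0.472, b = sin(fδ)/sin δ ≈ 0.854.
p = a·p₁ + b·p₂ ≈ (0.279, 0.947, -0.158); φ = arcsin(p_z) ≈ -9.08°, λ = atan2(p_y, p_x) ≈ 73.61°.

≈ 9.1°S, 73.6°E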